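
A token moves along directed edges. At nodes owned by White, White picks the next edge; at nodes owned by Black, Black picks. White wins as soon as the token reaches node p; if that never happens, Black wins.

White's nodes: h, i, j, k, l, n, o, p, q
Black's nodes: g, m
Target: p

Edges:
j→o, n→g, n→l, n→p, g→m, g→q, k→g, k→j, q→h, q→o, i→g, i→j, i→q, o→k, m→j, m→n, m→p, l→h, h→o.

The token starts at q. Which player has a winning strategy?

Black

A0 = {p}
A1: add {n} — n (White) has n→p.
A2 = A1; e.g. g (Black) can still go to m. Fixed point.
q never enters the attractor, so Black can avoid the target forever.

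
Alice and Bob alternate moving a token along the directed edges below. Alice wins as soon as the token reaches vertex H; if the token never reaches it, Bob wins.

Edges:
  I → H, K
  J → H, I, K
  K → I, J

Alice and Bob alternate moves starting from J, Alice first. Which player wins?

Alice

Track states (vertex, player-to-move).
A0 = {(H,Alice), (H,Bob)}
A1: add {(I,Alice), (J,Alice)}.
(J,Alice) ∈ A1 ⇒ Alice forces the target.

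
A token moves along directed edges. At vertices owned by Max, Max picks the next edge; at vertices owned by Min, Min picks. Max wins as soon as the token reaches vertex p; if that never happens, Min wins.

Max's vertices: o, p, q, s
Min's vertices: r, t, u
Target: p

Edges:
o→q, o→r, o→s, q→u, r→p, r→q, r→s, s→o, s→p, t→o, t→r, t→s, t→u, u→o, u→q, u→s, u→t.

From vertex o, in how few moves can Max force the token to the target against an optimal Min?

2

A0 = {p}
A1: add {s} — s (Max) has s→p.
A2: add {o} — o (Max) has o→s.
A3 = A2; e.g. q (Max) has no edge into A2. Fixed point.
o enters the attractor at level 2, so Max can force the target in 2 moves from there.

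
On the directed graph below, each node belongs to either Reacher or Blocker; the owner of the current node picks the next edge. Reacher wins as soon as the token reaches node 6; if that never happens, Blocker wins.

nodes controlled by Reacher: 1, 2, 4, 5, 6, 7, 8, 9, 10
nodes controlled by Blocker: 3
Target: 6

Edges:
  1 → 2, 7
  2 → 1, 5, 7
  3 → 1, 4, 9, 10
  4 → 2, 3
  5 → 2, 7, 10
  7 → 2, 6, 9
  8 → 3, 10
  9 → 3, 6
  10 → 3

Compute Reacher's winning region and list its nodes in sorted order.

1, 2, 4, 5, 6, 7, 9

A0 = {6}
A1: add {7, 9} — 7 (Reacher) has 7→6; 9 (Reacher) has 9→6.
A2: add {1, 2, 5} — 1 (Reacher) has 1→7; 2 (Reacher) has 2→7; 5 (Reacher) has 5→7.
A3: add {4} — 4 (Reacher) has 4→2.
A4 = A3; e.g. 3 (Blocker) can still go to 10. Fixed point.
Reacher's winning region = {1, 2, 4, 5, 6, 7, 9}.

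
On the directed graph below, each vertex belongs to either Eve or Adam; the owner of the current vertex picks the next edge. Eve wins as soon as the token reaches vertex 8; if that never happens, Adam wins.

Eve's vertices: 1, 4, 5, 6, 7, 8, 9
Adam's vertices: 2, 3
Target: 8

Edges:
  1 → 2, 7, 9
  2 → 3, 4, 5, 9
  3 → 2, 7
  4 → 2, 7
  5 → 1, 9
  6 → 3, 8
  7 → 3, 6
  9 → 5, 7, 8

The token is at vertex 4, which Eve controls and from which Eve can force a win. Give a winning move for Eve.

7

A0 = {8}
A1: add {6, 9} — 6 (Eve) has 6→8; 9 (Eve) has 9→8.
A2: add {1, 5, 7} — 1 (Eve) has 1→9; 5 (Eve) has 5→9; 7 (Eve) has 7→6.
A3: add {4} — 4 (Eve) has 4→7.
A4 = A3; e.g. 2 (Adam) can still go to 3. Fixed point.
From 4, successor 7 is in the attractor (rank 2); the other successor 2 is not.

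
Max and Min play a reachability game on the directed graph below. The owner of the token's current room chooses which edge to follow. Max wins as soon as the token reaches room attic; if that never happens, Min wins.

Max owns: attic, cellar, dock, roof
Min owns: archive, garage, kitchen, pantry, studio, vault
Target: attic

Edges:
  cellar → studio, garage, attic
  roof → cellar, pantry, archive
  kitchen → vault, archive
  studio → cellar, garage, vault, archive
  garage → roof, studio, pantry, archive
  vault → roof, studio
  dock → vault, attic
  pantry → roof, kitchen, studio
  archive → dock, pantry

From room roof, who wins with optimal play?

A0 = {attic}
A1: add {cellar, dock} — cellar (Max) has cellar→attic; dock (Max) has dock→attic.
A2: add {roof} — roof (Max) has roof→cellar.
A3 = A2; e.g. kitchen (Min) can still go to vault. Fixed point.
roof ∈ A2, so Max can force the target.

Max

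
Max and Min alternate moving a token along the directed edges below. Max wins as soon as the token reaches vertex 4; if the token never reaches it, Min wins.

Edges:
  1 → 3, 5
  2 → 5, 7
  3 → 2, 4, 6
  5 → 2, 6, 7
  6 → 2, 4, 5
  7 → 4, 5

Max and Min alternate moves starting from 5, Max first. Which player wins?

Track states (vertex, player-to-move).
A0 = {(4,Max), (4,Min)}
A1: add {(3,Max), (6,Max), (7,Max)}.
A2 = A1; e.g. (1,Max) stays out. (5,Max) never enters ⇒ Min avoids the target.

Min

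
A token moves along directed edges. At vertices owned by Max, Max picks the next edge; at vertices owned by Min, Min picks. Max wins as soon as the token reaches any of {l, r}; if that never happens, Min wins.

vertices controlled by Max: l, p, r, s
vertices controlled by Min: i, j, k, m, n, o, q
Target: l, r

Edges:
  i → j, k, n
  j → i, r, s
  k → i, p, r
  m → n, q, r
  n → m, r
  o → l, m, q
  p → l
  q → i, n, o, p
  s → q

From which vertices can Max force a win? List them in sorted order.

A0 = {l, r}
A1: add {p} — p (Max) has p→l.
A2 = A1; e.g. i (Min) can still go to j. Fixed point.
Max's winning region = {l, p, r}.

l, p, r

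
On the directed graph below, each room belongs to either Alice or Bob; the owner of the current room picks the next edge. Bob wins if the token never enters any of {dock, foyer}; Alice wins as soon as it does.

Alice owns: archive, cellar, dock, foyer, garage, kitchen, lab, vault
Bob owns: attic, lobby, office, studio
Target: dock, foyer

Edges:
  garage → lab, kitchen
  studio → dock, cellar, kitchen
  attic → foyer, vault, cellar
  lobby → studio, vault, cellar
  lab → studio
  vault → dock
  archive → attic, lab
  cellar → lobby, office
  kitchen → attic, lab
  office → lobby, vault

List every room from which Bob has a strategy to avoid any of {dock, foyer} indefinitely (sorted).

A0 = {dock, foyer}
A1: add {vault} — vault (Alice) has vault→dock.
A2 = A1; e.g. garage (Alice) has no edge into A1. Fixed point.
Alice's attractor = {dock, foyer, vault}; Bob avoids the target exactly from the complement.

archive, attic, cellar, garage, kitchen, lab, lobby, office, studio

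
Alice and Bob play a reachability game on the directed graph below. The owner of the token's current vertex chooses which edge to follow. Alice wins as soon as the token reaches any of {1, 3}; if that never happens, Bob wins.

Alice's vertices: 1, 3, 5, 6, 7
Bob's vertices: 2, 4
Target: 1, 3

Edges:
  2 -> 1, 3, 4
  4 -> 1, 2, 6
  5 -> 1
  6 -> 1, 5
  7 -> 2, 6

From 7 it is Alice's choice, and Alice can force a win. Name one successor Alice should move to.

6

A0 = {1, 3}
A1: add {5, 6} — 5 (Alice) has 5→1; 6 (Alice) has 6→1.
A2: add {7} — 7 (Alice) has 7→6.
A3 = A2; e.g. 2 (Bob) can still go to 4. Fixed point.
From 7, successor 6 is in the attractor (rank 1); the other successor 2 is not.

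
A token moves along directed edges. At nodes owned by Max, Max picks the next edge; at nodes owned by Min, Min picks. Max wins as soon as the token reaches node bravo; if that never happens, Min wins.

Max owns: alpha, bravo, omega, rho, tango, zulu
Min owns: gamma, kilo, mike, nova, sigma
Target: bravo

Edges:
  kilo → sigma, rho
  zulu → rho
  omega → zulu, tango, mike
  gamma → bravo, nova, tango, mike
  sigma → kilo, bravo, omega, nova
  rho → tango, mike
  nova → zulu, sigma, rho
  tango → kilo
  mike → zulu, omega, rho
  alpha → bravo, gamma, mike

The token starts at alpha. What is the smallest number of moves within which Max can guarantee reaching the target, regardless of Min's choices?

A0 = {bravo}
A1: add {alpha} — alpha (Max) has alpha→bravo.
A2 = A1; e.g. kilo (Min) can still go to sigma. Fixed point.
alpha enters the attractor at level 1, so Max can force the target in 1 move from there.

1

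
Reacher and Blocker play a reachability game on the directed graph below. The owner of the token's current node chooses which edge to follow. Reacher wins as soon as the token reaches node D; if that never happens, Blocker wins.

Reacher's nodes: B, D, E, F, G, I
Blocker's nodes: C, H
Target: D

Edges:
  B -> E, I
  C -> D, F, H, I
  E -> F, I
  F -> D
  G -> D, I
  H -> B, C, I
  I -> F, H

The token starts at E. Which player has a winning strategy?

Reacher

A0 = {D}
A1: add {F, G} — F (Reacher) has F→D; G (Reacher) has G→D.
A2: add {E, I} — E (Reacher) has E→F; I (Reacher) has I→F.
E ∈ A2, so Reacher can force the target.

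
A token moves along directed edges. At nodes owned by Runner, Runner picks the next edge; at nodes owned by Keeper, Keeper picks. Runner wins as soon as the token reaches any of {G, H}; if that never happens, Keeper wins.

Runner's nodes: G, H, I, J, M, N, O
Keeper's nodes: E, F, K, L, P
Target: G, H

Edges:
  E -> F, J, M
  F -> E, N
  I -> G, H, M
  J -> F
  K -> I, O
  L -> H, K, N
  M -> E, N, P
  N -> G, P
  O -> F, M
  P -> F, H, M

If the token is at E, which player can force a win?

A0 = {G, H}
A1: add {I, N} — I (Runner) has I→G; N (Runner) has N→G.
A2: add {M} — M (Runner) has M→N.
A3: add {O} — O (Runner) has O→M.
A4: add {K} — K (Keeper): all of {I, O} already in.
A5: add {L} — L (Keeper): all of {H, K, N} already in.
A6 = A5; e.g. E (Keeper) can still go to F. Fixed point.
E never enters the attractor, so Keeper can avoid the target forever.

Keeper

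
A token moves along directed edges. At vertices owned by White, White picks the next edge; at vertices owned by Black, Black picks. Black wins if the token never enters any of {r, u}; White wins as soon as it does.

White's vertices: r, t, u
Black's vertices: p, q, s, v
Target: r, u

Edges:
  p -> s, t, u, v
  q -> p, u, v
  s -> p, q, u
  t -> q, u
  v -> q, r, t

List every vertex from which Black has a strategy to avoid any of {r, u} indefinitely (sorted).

p, q, s, v

A0 = {r, u}
A1: add {t} — t (White) has t→u.
A2 = A1; e.g. p (Black) can still go to s. Fixed point.
White's attractor = {r, t, u}; Black avoids the target exactly from the complement.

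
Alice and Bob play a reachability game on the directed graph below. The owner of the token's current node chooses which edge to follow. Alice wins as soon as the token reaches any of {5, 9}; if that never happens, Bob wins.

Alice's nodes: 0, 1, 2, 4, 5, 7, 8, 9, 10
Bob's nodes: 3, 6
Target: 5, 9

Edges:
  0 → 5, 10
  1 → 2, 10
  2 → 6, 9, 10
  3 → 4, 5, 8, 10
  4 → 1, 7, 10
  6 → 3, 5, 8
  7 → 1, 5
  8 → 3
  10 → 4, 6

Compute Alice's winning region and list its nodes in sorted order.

A0 = {5, 9}
A1: add {0, 2, 7} — 0 (Alice) has 0→5; 2 (Alice) has 2→9; 7 (Alice) has 7→5.
A2: add {1, 4} — 1 (Alice) has 1→2; 4 (Alice) has 4→7.
A3: add {10} — 10 (Alice) has 10→4.
A4 = A3; e.g. 3 (Bob) can still go to 8. Fixed point.
Alice's winning region = {0, 1, 2, 4, 5, 7, 9, 10}.

0, 1, 2, 4, 5, 7, 9, 10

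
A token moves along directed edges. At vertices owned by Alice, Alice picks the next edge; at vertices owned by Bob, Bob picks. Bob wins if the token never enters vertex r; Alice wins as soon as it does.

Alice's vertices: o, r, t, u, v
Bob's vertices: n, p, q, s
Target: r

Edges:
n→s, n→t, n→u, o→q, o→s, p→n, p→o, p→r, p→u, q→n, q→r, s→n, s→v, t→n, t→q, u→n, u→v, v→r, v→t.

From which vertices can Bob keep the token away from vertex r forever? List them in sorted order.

n, o, p, q, s, t

A0 = {r}
A1: add {v} — v (Alice) has v→r.
A2: add {u} — u (Alice) has u→v.
A3 = A2; e.g. n (Bob) can still go to s. Fixed point.
Alice's attractor = {r, u, v}; Bob avoids the target exactly from the complement.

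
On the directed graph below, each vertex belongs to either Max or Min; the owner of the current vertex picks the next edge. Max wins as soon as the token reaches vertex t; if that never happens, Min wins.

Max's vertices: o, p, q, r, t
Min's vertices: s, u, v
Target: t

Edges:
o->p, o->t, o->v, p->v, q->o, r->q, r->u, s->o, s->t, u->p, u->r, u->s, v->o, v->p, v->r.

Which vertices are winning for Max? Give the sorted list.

o, q, r, s, t

A0 = {t}
A1: add {o} — o (Max) has o→t.
A2: add {q, s} — q (Max) has q→o; s (Min): all of {o, t} already in.
A3: add {r} — r (Max) has r→q.
A4 = A3; e.g. p (Max) has no edge into A3. Fixed point.
Max's winning region = {o, q, r, s, t}.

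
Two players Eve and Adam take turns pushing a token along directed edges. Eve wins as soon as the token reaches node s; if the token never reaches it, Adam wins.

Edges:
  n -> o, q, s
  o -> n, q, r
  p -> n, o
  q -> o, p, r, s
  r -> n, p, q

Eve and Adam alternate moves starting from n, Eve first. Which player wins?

Track states (vertex, player-to-move).
A0 = {(s,Eve), (s,Adam)}
A1: add {(n,Eve), (q,Eve)}.
(n,Eve) ∈ A1 ⇒ Eve forces the target.

Eve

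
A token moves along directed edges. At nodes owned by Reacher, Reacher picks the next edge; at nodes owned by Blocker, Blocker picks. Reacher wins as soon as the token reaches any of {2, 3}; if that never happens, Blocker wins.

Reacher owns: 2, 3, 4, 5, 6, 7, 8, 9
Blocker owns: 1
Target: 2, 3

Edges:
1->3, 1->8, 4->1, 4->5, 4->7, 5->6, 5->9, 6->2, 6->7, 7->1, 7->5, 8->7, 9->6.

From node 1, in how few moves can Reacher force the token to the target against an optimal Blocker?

5

A0 = {2, 3}
A1: add {6} — 6 (Reacher) has 6→2.
A2: add {5, 9} — 5 (Reacher) has 5→6; 9 (Reacher) has 9→6.
A3: add {4, 7} — 4 (Reacher) has 4→5; 7 (Reacher) has 7→5.
A4: add {8} — 8 (Reacher) has 8→7.
A5: add {1} — 1 (Blocker): all of {3, 8} already in.
A5 = all vertices. Fixed point.
1 enters the attractor at level 5, so Reacher can force the target in 5 moves from there.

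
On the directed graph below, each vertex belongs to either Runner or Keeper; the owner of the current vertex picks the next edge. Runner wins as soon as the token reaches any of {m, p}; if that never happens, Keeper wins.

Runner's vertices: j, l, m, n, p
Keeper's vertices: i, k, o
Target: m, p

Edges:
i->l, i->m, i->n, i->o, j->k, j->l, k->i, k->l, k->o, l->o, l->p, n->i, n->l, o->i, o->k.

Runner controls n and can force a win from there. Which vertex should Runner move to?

l

A0 = {m, p}
A1: add {l} — l (Runner) has l→p.
A2: add {j, n} — j (Runner) has j→l; n (Runner) has n→l.
A3 = A2; e.g. i (Keeper) can still go to o. Fixed point.
From n, successor l is in the attractor (rank 1); the other successor i is not.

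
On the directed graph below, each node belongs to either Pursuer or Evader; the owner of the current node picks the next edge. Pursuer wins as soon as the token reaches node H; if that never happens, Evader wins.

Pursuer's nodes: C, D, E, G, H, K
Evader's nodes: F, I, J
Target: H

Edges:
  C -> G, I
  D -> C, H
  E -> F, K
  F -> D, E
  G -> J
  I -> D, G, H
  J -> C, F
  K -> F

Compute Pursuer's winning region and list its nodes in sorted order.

A0 = {H}
A1: add {D} — D (Pursuer) has D→H.
A2 = A1; e.g. C (Pursuer) has no edge into A1. Fixed point.
Pursuer's winning region = {D, H}.

D, H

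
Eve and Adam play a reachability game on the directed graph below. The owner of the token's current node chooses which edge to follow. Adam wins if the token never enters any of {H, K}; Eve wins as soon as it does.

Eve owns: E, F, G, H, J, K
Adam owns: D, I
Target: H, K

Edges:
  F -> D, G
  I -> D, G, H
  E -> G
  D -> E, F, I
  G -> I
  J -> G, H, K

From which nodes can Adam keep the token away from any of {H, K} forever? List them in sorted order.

A0 = {H, K}
A1: add {J} — J (Eve) has J→H.
A2 = A1; e.g. D (Adam) can still go to E. Fixed point.
Eve's attractor = {H, J, K}; Adam avoids the target exactly from the complement.

D, E, F, G, I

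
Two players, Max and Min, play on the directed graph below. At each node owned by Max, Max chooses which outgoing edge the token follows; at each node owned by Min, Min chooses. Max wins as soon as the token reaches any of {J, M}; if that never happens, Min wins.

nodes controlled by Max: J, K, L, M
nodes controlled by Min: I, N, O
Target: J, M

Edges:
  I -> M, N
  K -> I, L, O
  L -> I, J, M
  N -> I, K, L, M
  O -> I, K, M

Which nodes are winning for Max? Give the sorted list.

A0 = {J, M}
A1: add {L} — L (Max) has L→J.
A2: add {K} — K (Max) has K→L.
A3 = A2; e.g. I (Min) can still go to N. Fixed point.
Max's winning region = {J, K, L, M}.

J, K, L, M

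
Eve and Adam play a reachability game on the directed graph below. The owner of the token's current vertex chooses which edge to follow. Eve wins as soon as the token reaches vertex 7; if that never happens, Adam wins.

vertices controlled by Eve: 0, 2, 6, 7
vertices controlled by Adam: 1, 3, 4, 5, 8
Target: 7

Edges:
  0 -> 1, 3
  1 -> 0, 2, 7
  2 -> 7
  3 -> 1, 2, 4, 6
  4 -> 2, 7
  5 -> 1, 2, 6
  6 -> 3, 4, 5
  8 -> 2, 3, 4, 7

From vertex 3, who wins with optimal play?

Adam

A0 = {7}
A1: add {2} — 2 (Eve) has 2→7.
A2: add {4} — 4 (Adam): all of {2, 7} already in.
A3: add {6} — 6 (Eve) has 6→4.
A4 = A3; e.g. 0 (Eve) has no edge into A3. Fixed point.
3 never enters the attractor, so Adam can avoid the target forever.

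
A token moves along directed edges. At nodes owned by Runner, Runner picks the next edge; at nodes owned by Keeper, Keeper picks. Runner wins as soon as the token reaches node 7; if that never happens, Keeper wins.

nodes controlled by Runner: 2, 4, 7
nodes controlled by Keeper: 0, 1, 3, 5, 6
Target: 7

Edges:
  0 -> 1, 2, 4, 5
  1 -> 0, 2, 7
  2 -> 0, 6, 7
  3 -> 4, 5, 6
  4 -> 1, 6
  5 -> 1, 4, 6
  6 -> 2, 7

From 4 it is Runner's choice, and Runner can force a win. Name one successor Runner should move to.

A0 = {7}
A1: add {2} — 2 (Runner) has 2→7.
A2: add {6} — 6 (Keeper): all of {2, 7} already in.
A3: add {4} — 4 (Runner) has 4→6.
A4 = A3; e.g. 0 (Keeper) can still go to 1. Fixed point.
From 4, successor 6 is in the attractor (rank 2); the other successor 1 is not.

6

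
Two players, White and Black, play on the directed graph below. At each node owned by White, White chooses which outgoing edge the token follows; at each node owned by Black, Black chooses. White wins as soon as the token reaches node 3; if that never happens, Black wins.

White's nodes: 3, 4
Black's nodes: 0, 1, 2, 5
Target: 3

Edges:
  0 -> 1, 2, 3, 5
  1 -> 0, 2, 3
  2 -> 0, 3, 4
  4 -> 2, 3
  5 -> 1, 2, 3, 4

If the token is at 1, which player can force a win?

Black

A0 = {3}
A1: add {4} — 4 (White) has 4→3.
A2 = A1; e.g. 0 (Black) can still go to 1. Fixed point.
1 never enters the attractor, so Black can avoid the target forever.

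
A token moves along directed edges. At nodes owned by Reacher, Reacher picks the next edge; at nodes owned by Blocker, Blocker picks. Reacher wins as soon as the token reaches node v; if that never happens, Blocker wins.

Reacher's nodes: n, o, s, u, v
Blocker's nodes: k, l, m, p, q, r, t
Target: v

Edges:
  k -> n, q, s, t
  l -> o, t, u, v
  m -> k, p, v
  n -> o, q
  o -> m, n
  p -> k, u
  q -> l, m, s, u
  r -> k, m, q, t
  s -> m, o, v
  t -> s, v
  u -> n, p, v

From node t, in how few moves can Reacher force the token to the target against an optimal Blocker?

2

A0 = {v}
A1: add {s, u} — s (Reacher) has s→v; u (Reacher) has u→v.
A2: add {t} — t (Blocker): all of {s, v} already in.
A3 = A2; e.g. k (Blocker) can still go to n. Fixed point.
t enters the attractor at level 2, so Reacher can force the target in 2 moves from there.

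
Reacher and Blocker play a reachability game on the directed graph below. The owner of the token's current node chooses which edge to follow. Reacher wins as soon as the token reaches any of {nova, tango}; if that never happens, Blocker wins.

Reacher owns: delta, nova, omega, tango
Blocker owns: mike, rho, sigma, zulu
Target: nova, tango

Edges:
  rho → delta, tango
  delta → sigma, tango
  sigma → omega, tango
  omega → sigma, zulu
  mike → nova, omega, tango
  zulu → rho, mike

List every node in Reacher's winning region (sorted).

A0 = {nova, tango}
A1: add {delta} — delta (Reacher) has delta→tango.
A2: add {rho} — rho (Blocker): all of {delta, tango} already in.
A3 = A2; e.g. sigma (Blocker) can still go to omega. Fixed point.
Reacher's winning region = {delta, nova, rho, tango}.

delta, nova, rho, tango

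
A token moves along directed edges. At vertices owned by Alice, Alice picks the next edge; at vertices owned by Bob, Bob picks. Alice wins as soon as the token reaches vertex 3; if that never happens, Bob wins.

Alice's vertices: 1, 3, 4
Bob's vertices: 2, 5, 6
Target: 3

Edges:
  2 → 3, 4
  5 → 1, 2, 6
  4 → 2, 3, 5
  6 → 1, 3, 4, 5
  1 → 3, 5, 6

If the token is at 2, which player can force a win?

A0 = {3}
A1: add {1, 4} — 1 (Alice) has 1→3; 4 (Alice) has 4→3.
A2: add {2} — 2 (Bob): all of {3, 4} already in.
A3 = A2; e.g. 5 (Bob) can still go to 6. Fixed point.
2 ∈ A2, so Alice can force the target.

Alice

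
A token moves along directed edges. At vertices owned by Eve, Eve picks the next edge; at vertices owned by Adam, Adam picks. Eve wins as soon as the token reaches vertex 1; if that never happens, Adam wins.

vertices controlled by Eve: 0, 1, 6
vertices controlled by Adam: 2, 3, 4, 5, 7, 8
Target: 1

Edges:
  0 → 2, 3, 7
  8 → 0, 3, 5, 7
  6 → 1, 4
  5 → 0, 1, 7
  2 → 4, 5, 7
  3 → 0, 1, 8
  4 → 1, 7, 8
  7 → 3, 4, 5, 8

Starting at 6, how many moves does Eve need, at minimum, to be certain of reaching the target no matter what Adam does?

1

A0 = {1}
A1: add {6} — 6 (Eve) has 6→1.
A2 = A1; e.g. 0 (Eve) has no edge into A1. Fixed point.
6 enters the attractor at level 1, so Eve can force the target in 1 move from there.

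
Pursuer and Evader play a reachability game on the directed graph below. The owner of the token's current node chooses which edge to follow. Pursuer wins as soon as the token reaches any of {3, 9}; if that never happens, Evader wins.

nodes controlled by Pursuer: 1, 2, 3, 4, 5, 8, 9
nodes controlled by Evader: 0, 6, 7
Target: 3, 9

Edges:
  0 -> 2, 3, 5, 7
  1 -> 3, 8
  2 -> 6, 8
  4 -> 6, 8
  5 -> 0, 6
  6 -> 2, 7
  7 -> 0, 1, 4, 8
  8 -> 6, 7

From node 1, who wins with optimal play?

A0 = {3, 9}
A1: add {1} — 1 (Pursuer) has 1→3.
A2 = A1; e.g. 0 (Evader) can still go to 2. Fixed point.
1 ∈ A1, so Pursuer can force the target.

Pursuer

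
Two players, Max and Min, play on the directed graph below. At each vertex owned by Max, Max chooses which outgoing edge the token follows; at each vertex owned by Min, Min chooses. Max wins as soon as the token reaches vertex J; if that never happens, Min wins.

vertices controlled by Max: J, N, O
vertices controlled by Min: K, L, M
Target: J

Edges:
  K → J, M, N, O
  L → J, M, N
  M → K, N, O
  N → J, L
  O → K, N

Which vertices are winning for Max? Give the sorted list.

J, N, O

A0 = {J}
A1: add {N} — N (Max) has N→J.
A2: add {O} — O (Max) has O→N.
A3 = A2; e.g. K (Min) can still go to M. Fixed point.
Max's winning region = {J, N, O}.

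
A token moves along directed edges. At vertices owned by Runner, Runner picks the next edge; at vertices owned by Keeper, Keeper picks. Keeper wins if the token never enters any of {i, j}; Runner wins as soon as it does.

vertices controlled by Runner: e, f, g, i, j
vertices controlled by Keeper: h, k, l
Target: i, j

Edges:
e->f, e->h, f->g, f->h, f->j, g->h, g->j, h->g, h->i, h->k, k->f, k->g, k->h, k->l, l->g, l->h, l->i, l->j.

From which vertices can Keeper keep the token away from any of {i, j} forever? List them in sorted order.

h, k, l

A0 = {i, j}
A1: add {f, g} — f (Runner) has f→j; g (Runner) has g→j.
A2: add {e} — e (Runner) has e→f.
A3 = A2; e.g. h (Keeper) can still go to k. Fixed point.
Runner's attractor = {e, f, g, i, j}; Keeper avoids the target exactly from the complement.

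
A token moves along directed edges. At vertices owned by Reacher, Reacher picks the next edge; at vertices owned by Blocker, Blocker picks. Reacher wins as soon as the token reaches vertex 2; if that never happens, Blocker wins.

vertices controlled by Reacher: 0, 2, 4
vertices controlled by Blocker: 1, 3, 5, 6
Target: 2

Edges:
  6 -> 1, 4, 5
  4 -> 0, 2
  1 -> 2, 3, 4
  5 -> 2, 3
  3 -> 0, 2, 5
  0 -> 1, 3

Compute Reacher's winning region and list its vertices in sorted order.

A0 = {2}
A1: add {4} — 4 (Reacher) has 4→2.
A2 = A1; e.g. 0 (Reacher) has no edge into A1. Fixed point.
Reacher's winning region = {2, 4}.

2, 4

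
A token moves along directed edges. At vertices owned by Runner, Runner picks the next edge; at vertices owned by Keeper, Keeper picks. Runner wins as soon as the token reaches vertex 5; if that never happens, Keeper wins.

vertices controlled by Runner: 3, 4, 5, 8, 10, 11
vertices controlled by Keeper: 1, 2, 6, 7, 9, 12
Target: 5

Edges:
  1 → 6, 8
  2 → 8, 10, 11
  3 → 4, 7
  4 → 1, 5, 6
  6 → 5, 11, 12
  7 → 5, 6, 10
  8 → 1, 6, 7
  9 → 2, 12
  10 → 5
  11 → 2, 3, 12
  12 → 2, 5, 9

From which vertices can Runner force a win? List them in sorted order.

3, 4, 5, 10, 11

A0 = {5}
A1: add {4, 10} — 4 (Runner) has 4→5; 10 (Runner) has 10→5.
A2: add {3} — 3 (Runner) has 3→4.
A3: add {11} — 11 (Runner) has 11→3.
A4 = A3; e.g. 1 (Keeper) can still go to 6. Fixed point.
Runner's winning region = {3, 4, 5, 10, 11}.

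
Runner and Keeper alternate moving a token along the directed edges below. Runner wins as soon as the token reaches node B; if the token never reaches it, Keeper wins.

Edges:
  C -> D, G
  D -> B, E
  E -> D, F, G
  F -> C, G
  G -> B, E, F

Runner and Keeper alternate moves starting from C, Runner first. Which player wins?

Keeper

Track states (vertex, player-to-move).
A0 = {(B,Runner), (B,Keeper)}
A1: add {(D,Runner), (G,Runner)}.
A2: add {(C,Keeper)}.
A3: add {(F,Runner)}.
A4: add {(E,Keeper)}.
A5 = A4; e.g. (C,Runner) stays out. (C,Runner) never enters ⇒ Keeper avoids the target.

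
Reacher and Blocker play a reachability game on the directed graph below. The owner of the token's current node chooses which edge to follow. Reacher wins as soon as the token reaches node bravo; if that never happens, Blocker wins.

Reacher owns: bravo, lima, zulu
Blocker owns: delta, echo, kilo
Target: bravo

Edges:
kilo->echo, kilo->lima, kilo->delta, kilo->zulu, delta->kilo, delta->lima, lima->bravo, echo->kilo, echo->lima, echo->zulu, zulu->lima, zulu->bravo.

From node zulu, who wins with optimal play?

Reacher

A0 = {bravo}
A1: add {lima, zulu} — lima (Reacher) has lima→bravo; zulu (Reacher) has zulu→bravo.
A2 = A1; e.g. kilo (Blocker) can still go to echo. Fixed point.
zulu ∈ A1, so Reacher can force the target.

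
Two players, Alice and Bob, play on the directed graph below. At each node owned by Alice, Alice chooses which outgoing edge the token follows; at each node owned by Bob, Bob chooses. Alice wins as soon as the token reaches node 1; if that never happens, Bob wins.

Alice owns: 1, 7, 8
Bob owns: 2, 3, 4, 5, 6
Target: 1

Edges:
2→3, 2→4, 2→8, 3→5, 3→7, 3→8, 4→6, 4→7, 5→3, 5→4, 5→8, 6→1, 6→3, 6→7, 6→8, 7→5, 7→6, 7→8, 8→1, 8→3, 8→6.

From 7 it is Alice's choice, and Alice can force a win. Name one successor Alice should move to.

A0 = {1}
A1: add {8} — 8 (Alice) has 8→1.
A2: add {7} — 7 (Alice) has 7→8.
A3 = A2; e.g. 2 (Bob) can still go to 3. Fixed point.
From 7, successor 8 is in the attractor (rank 1); the other successors 5, 6 are not.

8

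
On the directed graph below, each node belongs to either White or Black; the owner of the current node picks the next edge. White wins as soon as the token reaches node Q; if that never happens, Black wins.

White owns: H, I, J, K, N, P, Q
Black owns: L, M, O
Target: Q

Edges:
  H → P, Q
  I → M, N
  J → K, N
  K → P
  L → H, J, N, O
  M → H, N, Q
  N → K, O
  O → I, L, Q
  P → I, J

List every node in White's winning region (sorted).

A0 = {Q}
A1: add {H} — H (White) has H→Q.
A2 = A1; e.g. I (White) has no edge into A1. Fixed point.
White's winning region = {H, Q}.

H, Q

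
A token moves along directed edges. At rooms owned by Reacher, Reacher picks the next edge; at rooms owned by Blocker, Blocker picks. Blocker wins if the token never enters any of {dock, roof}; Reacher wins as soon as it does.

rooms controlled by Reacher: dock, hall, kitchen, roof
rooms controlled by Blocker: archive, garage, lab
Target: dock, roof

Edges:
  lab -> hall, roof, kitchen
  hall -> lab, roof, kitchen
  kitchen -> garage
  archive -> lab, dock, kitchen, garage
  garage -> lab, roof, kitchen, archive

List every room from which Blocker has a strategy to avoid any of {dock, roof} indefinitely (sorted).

archive, garage, kitchen, lab

A0 = {dock, roof}
A1: add {hall} — hall (Reacher) has hall→roof.
A2 = A1; e.g. lab (Blocker) can still go to kitchen. Fixed point.
Reacher's attractor = {dock, hall, roof}; Blocker avoids the target exactly from the complement.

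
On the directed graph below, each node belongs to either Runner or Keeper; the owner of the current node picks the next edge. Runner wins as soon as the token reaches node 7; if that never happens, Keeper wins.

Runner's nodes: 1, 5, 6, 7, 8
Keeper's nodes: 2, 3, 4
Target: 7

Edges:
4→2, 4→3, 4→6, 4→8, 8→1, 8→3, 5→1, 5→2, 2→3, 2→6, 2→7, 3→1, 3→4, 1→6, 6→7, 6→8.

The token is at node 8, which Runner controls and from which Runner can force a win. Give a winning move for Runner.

A0 = {7}
A1: add {6} — 6 (Runner) has 6→7.
A2: add {1} — 1 (Runner) has 1→6.
A3: add {5, 8} — 5 (Runner) has 5→1; 8 (Runner) has 8→1.
A4 = A3; e.g. 2 (Keeper) can still go to 3. Fixed point.
From 8, successor 1 is in the attractor (rank 2); the other successor 3 is not.

1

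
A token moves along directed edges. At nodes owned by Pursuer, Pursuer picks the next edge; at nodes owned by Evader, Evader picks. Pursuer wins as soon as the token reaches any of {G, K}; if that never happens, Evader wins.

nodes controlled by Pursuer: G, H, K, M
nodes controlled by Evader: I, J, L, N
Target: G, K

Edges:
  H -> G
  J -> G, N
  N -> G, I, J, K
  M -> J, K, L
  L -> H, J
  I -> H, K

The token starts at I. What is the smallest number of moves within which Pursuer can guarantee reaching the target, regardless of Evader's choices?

A0 = {G, K}
A1: add {H, M} — H (Pursuer) has H→G; M (Pursuer) has M→K.
A2: add {I} — I (Evader): all of {H, K} already in.
A3 = A2; e.g. J (Evader) can still go to N. Fixed point.
I enters the attractor at level 2, so Pursuer can force the target in 2 moves from there.

2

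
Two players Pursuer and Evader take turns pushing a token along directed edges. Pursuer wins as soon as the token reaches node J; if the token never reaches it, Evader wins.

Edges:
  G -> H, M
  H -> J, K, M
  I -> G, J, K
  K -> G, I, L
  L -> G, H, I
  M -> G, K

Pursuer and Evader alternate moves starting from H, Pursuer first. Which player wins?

Pursuer

Track states (vertex, player-to-move).
A0 = {(J,Pursuer), (J,Evader)}
A1: add {(H,Pursuer), (I,Pursuer)}.
(H,Pursuer) ∈ A1 ⇒ Pursuer forces the target.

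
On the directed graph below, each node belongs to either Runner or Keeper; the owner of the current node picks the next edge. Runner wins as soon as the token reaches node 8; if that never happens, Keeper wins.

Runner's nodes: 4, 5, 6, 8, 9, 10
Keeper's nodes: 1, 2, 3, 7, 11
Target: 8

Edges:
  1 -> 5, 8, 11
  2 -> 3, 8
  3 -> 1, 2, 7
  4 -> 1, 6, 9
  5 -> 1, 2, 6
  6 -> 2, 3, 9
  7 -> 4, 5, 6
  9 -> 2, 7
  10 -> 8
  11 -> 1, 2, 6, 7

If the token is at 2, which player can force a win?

A0 = {8}
A1: add {10} — 10 (Runner) has 10→8.
A2 = A1; e.g. 1 (Keeper) can still go to 5. Fixed point.
2 never enters the attractor, so Keeper can avoid the target forever.

Keeper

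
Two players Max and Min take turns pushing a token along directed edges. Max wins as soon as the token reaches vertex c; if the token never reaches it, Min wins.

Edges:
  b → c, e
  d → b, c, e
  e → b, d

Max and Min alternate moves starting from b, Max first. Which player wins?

Max

Track states (vertex, player-to-move).
A0 = {(c,Max), (c,Min)}
A1: add {(b,Max), (d,Max)}.
(b,Max) ∈ A1 ⇒ Max forces the target.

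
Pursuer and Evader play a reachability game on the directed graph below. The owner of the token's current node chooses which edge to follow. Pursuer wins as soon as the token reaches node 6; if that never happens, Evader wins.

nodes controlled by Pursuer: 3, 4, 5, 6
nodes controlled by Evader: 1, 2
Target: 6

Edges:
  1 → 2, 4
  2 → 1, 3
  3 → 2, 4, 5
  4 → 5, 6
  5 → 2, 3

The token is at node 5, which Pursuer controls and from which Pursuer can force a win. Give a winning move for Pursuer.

3

A0 = {6}
A1: add {4} — 4 (Pursuer) has 4→6.
A2: add {3} — 3 (Pursuer) has 3→4.
A3: add {5} — 5 (Pursuer) has 5→3.
A4 = A3; e.g. 1 (Evader) can still go to 2. Fixed point.
From 5, successor 3 is in the attractor (rank 2); the other successor 2 is not.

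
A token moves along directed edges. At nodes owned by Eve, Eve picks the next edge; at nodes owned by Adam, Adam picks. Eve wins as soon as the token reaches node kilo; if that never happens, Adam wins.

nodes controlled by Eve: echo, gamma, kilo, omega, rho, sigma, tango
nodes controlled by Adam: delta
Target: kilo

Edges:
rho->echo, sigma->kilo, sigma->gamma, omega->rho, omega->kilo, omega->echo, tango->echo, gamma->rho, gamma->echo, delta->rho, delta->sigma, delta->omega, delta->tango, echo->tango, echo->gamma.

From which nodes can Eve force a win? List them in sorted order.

kilo, omega, sigma

A0 = {kilo}
A1: add {omega, sigma} — sigma (Eve) has sigma→kilo; omega (Eve) has omega→kilo.
A2 = A1; e.g. rho (Eve) has no edge into A1. Fixed point.
Eve's winning region = {kilo, omega, sigma}.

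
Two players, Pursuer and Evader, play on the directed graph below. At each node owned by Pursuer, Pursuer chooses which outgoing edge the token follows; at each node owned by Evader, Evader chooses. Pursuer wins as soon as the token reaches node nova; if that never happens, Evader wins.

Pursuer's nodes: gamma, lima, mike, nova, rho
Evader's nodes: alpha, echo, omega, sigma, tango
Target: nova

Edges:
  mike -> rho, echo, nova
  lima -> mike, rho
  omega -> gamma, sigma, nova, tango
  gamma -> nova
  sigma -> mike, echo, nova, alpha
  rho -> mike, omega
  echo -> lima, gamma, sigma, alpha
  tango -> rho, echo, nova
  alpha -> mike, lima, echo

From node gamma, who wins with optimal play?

Pursuer

A0 = {nova}
A1: add {gamma, mike} — mike (Pursuer) has mike→nova; gamma (Pursuer) has gamma→nova.
gamma ∈ A1, so Pursuer can force the target.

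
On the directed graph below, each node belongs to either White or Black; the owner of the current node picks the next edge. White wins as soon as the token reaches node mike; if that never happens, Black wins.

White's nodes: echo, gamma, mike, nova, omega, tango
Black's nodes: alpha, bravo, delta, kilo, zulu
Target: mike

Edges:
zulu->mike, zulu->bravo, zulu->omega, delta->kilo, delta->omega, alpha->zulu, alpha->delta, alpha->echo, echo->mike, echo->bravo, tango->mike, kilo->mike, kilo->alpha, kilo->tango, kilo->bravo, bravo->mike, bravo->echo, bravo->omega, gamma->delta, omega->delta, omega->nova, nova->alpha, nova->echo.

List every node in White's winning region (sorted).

A0 = {mike}
A1: add {echo, tango} — echo (White) has echo→mike; tango (White) has tango→mike.
A2: add {nova} — nova (White) has nova→echo.
A3: add {omega} — omega (White) has omega→nova.
A4: add {bravo} — bravo (Black): all of {mike, echo, omega} already in.
A5: add {zulu} — zulu (Black): all of {mike, bravo, omega} already in.
A6 = A5; e.g. delta (Black) can still go to kilo. Fixed point.
White's winning region = {bravo, echo, mike, nova, omega, tango, zulu}.

bravo, echo, mike, nova, omega, tango, zulu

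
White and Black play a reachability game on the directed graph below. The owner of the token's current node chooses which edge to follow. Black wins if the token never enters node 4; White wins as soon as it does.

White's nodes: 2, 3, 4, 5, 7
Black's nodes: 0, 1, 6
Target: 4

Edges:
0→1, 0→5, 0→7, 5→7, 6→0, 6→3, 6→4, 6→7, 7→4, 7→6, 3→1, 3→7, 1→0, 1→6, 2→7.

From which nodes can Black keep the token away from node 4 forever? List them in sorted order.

0, 1, 6

A0 = {4}
A1: add {7} — 7 (White) has 7→4.
A2: add {2, 3, 5} — 2 (White) has 2→7; 3 (White) has 3→7; 5 (White) has 5→7.
A3 = A2; e.g. 0 (Black) can still go to 1. Fixed point.
White's attractor = {2, 3, 4, 5, 7}; Black avoids the target exactly from the complement.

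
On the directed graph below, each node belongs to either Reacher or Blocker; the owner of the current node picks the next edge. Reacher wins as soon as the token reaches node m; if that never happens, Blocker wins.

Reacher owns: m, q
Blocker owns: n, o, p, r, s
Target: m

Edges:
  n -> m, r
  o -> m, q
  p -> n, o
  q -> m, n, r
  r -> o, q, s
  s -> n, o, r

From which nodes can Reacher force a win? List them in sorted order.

m, o, q

A0 = {m}
A1: add {q} — q (Reacher) has q→m.
A2: add {o} — o (Blocker): all of {m, q} already in.
A3 = A2; e.g. n (Blocker) can still go to r. Fixed point.
Reacher's winning region = {m, o, q}.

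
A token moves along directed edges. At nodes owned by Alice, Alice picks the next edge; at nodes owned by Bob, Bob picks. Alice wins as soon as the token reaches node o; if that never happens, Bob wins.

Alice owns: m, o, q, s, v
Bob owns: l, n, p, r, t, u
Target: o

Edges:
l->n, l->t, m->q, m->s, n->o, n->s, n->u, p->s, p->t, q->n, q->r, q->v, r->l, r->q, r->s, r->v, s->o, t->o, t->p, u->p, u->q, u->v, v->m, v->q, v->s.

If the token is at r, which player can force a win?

A0 = {o}
A1: add {s} — s (Alice) has s→o.
A2: add {m, v} — m (Alice) has m→s; v (Alice) has v→s.
A3: add {q} — q (Alice) has q→v.
A4 = A3; e.g. l (Bob) can still go to n. Fixed point.
r never enters the attractor, so Bob can avoid the target forever.

Bob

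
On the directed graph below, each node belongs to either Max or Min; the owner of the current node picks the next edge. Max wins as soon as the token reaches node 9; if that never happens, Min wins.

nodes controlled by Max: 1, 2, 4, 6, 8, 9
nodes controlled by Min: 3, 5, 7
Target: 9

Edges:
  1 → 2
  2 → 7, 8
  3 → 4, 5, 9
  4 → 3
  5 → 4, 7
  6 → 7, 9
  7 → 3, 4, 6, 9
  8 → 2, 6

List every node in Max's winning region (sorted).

1, 2, 6, 8, 9

A0 = {9}
A1: add {6} — 6 (Max) has 6→9.
A2: add {8} — 8 (Max) has 8→6.
A3: add {2} — 2 (Max) has 2→8.
A4: add {1} — 1 (Max) has 1→2.
A5 = A4; e.g. 3 (Min) can still go to 4. Fixed point.
Max's winning region = {1, 2, 6, 8, 9}.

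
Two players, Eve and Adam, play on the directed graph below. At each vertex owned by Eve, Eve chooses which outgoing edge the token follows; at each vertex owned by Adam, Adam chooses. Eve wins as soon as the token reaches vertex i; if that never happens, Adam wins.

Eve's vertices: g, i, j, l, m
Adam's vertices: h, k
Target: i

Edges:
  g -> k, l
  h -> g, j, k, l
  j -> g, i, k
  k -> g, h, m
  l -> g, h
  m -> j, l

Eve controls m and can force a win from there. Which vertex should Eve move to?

A0 = {i}
A1: add {j} — j (Eve) has j→i.
A2: add {m} — m (Eve) has m→j.
A3 = A2; e.g. g (Eve) has no edge into A2. Fixed point.
From m, successor j is in the attractor (rank 1); the other successor l is not.

j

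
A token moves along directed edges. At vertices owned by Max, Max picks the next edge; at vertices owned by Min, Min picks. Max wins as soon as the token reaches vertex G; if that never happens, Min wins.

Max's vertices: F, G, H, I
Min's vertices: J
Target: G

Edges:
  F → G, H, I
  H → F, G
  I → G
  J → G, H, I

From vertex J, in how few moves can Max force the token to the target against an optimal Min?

A0 = {G}
A1: add {F, H, I} — F (Max) has F→G; H (Max) has H→G; I (Max) has I→G.
A2: add {J} — J (Min): all of {G, H, I} already in.
A2 = all vertices. Fixed point.
J enters the attractor at level 2, so Max can force the target in 2 moves from there.

2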